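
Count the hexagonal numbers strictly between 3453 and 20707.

61

The n-th hexagonal number is n(2n−1).
Smallest index with value > 3453: n = 42 (giving 3486).
Largest index with value < 20707: n = 102 (giving 20706).
Indices 42 through 102: 61 terms.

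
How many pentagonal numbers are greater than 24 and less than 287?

The n-th pentagonal number is n(3n−1)/2.
Smallest index with value > 24: n = 5 (giving 35).
Largest index with value < 287: n = 13 (giving 247).
Indices 5 through 13: 9 terms.

9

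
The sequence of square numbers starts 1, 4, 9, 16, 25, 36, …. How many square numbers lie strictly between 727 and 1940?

18

The n-th square number is n².
Smallest index with value > 727: n = 27 (giving 729).
Largest index with value < 1940: n = 44 (giving 1936).
Indices 27 through 44: 18 terms.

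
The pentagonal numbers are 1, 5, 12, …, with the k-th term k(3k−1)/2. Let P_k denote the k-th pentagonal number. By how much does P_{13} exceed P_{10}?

13·(3·13 − 1)/2 = 247 and 10·(3·10 − 1)/2 = 145.
Difference: 247 − 145 = 102.

102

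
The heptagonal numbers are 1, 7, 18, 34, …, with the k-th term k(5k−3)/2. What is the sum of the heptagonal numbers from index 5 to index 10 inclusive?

Σ i(5i−3)/2 = (5Σi² − 3Σi) / 2 over i = 5..10.
Σi = 55 − 10 = 45 and Σi² = 385 − 30 = 355.
(5·355 − 3·45) / 2 = 1640/2 = 820.

820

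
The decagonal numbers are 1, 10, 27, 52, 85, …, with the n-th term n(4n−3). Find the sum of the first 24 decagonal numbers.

18700

Σ i(4i−3) = 4Σi² − 3Σi over i = 1..24.
Σi = 300 and Σi² = 4900.
4·4900 − 3·300 = 18700.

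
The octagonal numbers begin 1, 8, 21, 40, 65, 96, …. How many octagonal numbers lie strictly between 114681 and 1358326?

478

The n-th octagonal number is n(3n−2).
Smallest index with value > 114681: n = 196 (giving 114856).
Largest index with value < 1358326: n = 673 (giving 1357441).
Indices 196 through 673: 478 terms.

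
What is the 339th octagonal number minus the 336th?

339·(3·339 − 2) = 344085 and 336·(3·336 − 2) = 338016.
Difference: 344085 − 338016 = 6069.

6069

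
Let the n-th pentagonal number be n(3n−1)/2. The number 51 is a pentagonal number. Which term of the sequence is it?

Set n(3n−1)/2 = 51, giving 3n² − n − 102 = 0.
The discriminant is 1 + 24·51 = 1225, and √1225 = 35.
So n = (1 + 35) / 6 = 36/6 = 6.

6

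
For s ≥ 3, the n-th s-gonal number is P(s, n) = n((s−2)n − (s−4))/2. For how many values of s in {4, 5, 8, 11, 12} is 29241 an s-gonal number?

s = 4: P(4, 171) = 29241. ✓
s = 5: P(5, 139) = 28912 and P(5, 140) = 29330; 29241 is not s-gonal.
s = 8: P(8, 99) = 29205 and P(8, 100) = 29800; 29241 is not s-gonal.
s = 11: P(11, 81) = 29241. ✓
s = 12: P(12, 76) = 28576 and P(12, 77) = 29337; 29241 is not s-gonal.
Hits: s ∈ {4, 11} → 2.

2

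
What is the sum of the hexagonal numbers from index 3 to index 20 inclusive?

Σ i(2i−1) = 2Σi² − Σi over i = 3..20.
Σi = 210 − 3 = 207 and Σi² = 2870 − 5 = 2865.
2·2865 − 1·207 = 5523.

5523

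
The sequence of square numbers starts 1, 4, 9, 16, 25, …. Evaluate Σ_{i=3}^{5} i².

50

Σ_{i=3}^{5} i² = 55 − 5 = 50.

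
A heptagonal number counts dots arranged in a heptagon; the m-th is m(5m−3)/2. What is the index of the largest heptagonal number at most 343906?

371

Solve n(5n−3)/2 ≤ 343906 for integer n.
n = 371 gives 343546 ≤ 343906, while n = 372 gives 345402 > 343906; so the answer is index 371.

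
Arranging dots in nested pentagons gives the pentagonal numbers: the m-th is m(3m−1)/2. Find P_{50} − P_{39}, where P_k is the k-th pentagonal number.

1463

50·(3·50 − 1)/2 = 3725 and 39·(3·39 − 1)/2 = 2262.
Difference: 3725 − 2262 = 1463.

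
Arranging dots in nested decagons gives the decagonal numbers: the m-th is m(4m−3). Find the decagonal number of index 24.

The 24th decagonal number is n(4n−3) with n = 24.
24·(4·24 − 3) = 24·93 = 2232.

2232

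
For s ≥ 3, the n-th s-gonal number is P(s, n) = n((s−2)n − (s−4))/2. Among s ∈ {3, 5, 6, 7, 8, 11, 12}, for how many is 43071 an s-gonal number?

s = 3: P(3, 293) = 43071. ✓
s = 5: P(5, 169) = 42757 and P(5, 170) = 43265; 43071 is not s-gonal.
s = 6: P(6, 147) = 43071. ✓
s = 7: P(7, 131) = 42706 and P(7, 132) = 43362; 43071 is not s-gonal.
s = 8: P(8, 120) = 42960 and P(8, 121) = 43681; 43071 is not s-gonal.
s = 11: P(11, 98) = 42875 and P(11, 99) = 43758; 43071 is not s-gonal.
s = 12: P(12, 93) = 42873 and P(12, 94) = 43804; 43071 is not s-gonal.
Hits: s ∈ {3, 6} → 2.

2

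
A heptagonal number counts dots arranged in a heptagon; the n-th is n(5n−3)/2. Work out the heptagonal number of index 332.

275062

The 332nd heptagonal number is n(5n−3)/2 with n = 332.
332·(5·332 − 3)/2 = 332·1657/2 = 275062.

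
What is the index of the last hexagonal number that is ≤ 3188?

40

Solve n(2n−1) ≤ 3188 for integer n.
n = 40 gives 3160 ≤ 3188, while n = 41 gives 3321 > 3188; so the answer is index 40.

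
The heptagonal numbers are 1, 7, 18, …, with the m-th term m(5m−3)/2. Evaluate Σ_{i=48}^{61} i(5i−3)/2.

103383

Σ i(5i−3)/2 = (5Σi² − 3Σi) / 2 over i = 48..61.
Σi = 1891 − 1128 = 763 and Σi² = 77531 − 35720 = 41811.
(5·41811 − 3·763) / 2 = 206766/2 = 103383.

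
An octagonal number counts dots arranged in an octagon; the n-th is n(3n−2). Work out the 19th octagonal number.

1045

19·(3·19 − 2) = 19·55 = 1045.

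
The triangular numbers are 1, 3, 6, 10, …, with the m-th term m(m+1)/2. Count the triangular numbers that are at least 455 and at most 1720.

29

The n-th triangular number is n(n+1)/2.
Smallest index with value ≥ 455: n = 30 (giving 465).
Largest index with value ≤ 1720: n = 58 (giving 1711).
Indices 30 through 58: 29 terms.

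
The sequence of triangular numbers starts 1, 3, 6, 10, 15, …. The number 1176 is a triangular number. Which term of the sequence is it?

Set n(n+1)/2 = 1176, giving n² + n − 2352 = 0.
The discriminant is 1 + 8·1176 = 9409, and √9409 = 97.
So n = (-1 + 97) / 2 = 96/2 = 48.
Check: 48·49/2 = 1176. ✓

48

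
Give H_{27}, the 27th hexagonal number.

1431

The 27th hexagonal number is n(2n−1) with n = 27.
27·(2·27 − 1) = 27·53 = 1431.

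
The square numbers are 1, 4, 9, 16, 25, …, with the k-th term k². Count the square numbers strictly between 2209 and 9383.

49

The n-th square number is n².
Smallest index with value > 2209: n = 48 (giving 2304).
Largest index with value < 9383: n = 96 (giving 9216).
Indices 48 through 96: 49 terms.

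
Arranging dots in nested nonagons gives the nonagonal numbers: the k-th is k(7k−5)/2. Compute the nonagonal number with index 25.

2125

The 25th nonagonal number is n(7n−5)/2 with n = 25.
25·(7·25 − 5)/2 = 25·170/2 = 25·85 = 2125.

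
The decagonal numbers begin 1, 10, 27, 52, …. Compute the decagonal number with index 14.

The 14th decagonal number is n(4n−3) with n = 14.
14·(4·14 − 3) = 14·53 = 742.

742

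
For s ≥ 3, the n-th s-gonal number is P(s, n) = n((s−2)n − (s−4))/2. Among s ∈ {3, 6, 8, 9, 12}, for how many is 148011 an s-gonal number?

1

s = 3: P(3, 543) = 147696 and P(3, 544) = 148240; 148011 is not s-gonal.
s = 6: P(6, 272) = 147696 and P(6, 273) = 148785; 148011 is not s-gonal.
s = 8: P(8, 222) = 147408 and P(8, 223) = 148741; 148011 is not s-gonal.
s = 9: P(9, 206) = 148011. ✓
s = 12: P(12, 172) = 147232 and P(12, 173) = 148953; 148011 is not s-gonal.
Hits: s ∈ {9} → 1.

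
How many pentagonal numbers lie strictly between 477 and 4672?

37

The n-th pentagonal number is n(3n−1)/2.
Smallest index with value > 477: n = 19 (giving 532).
Largest index with value < 4672: n = 55 (giving 4510).
Indices 19 through 55: 37 terms.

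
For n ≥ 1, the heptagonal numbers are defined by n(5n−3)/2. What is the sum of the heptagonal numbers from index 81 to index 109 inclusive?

Σ i(5i−3)/2 = (5Σi² − 3Σi) / 2 over i = 81..109.
Σi = 5995 − 3240 = 2755 and Σi² = 437635 − 173880 = 263755.
(5·263755 − 3·2755) / 2 = 1310510/2 = 655255.

655255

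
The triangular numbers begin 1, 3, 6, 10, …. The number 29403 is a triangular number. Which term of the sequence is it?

242

Set n(n+1)/2 = 29403, giving n² + n − 58806 = 0.
The discriminant is 1 + 8·29403 = 235225, and √235225 = 485.
So n = (-1 + 485) / 2 = 484/2 = 242.
Check: 242·243/2 = 29403. ✓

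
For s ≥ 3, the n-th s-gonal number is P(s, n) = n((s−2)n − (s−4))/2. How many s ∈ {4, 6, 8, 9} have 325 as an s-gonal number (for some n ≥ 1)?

s = 4: P(4, 18) = 324 and P(4, 19) = 361; 325 is not s-gonal.
s = 6: P(6, 13) = 325. ✓
s = 8: P(8, 10) = 280 and P(8, 11) = 341; 325 is not s-gonal.
s = 9: P(9, 10) = 325. ✓
Hits: s ∈ {6, 9} → 2.

2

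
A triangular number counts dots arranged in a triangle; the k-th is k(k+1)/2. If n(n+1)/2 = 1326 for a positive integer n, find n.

51

Set n(n+1)/2 = 1326, giving n² + n − 2652 = 0.
The discriminant is 1 + 8·1326 = 10609, and √10609 = 103.
So n = (-1 + 103) / 2 = 102/2 = 51.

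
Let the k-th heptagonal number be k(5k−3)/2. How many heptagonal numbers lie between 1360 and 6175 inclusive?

27

The n-th heptagonal number is n(5n−3)/2.
Smallest index with value ≥ 1360: n = 24 (giving 1404).
Largest index with value ≤ 6175: n = 50 (giving 6175).
Indices 24 through 50: 27 terms.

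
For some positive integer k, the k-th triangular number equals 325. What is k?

25

Set n(n+1)/2 = 325, giving n² + n − 650 = 0.
The discriminant is 1 + 8·325 = 2601, and √2601 = 51.
So n = (-1 + 51) / 2 = 50/2 = 25.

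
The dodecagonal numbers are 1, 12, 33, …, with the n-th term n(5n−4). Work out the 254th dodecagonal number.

321564

254·(5·254 − 4) = 254·1266 = 321564.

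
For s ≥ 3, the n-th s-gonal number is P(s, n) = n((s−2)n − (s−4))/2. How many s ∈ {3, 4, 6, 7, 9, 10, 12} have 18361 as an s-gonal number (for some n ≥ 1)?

s = 3: P(3, 191) = 18336 and P(3, 192) = 18528; 18361 is not s-gonal.
s = 4: P(4, 135) = 18225 and P(4, 136) = 18496; 18361 is not s-gonal.
s = 6: P(6, 96) = 18336 and P(6, 97) = 18721; 18361 is not s-gonal.
s = 7: P(7, 86) = 18361. ✓
s = 9: P(9, 72) = 17964 and P(9, 73) = 18469; 18361 is not s-gonal.
s = 10: P(10, 68) = 18292 and P(10, 69) = 18837; 18361 is not s-gonal.
s = 12: P(12, 61) = 18361. ✓
Hits: s ∈ {7, 12} → 2.

2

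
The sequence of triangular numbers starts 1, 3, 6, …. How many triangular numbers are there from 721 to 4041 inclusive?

52

The n-th triangular number is n(n+1)/2.
Smallest index with value ≥ 721: n = 38 (giving 741).
Largest index with value ≤ 4041: n = 89 (giving 4005).
Indices 38 through 89: 52 terms.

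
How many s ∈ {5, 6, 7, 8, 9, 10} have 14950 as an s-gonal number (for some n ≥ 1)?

1

s = 5: P(5, 100) = 14950. ✓
s = 6: P(6, 86) = 14706 and P(6, 87) = 15051; 14950 is not s-gonal.
s = 7: P(7, 77) = 14707 and P(7, 78) = 15093; 14950 is not s-gonal.
s = 8: P(8, 70) = 14560 and P(8, 71) = 14981; 14950 is not s-gonal.
s = 9: P(9, 65) = 14625 and P(9, 66) = 15081; 14950 is not s-gonal.
s = 10: P(10, 61) = 14701 and P(10, 62) = 15190; 14950 is not s-gonal.
Hits: s ∈ {5} → 1.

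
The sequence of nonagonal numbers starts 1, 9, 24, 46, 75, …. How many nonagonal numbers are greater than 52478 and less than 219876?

128

The n-th nonagonal number is n(7n−5)/2.
Smallest index with value > 52478: n = 123 (giving 52644).
Largest index with value < 219876: n = 250 (giving 218125).
Indices 123 through 250: 128 terms.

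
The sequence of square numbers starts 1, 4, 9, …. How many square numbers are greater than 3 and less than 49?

5

The n-th square number is n².
Smallest index with value > 3: n = 2 (giving 4).
Largest index with value < 49: n = 6 (giving 36).
Indices 2 through 6: 5 terms.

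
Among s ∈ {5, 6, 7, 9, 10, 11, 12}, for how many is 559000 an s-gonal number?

1

s = 5: P(5, 610) = 557845 and P(5, 611) = 559676; 559000 is not s-gonal.
s = 6: P(6, 528) = 557040 and P(6, 529) = 559153; 559000 is not s-gonal.
s = 7: P(7, 473) = 558613 and P(7, 474) = 560979; 559000 is not s-gonal.
s = 9: P(9, 400) = 559000. ✓
s = 10: P(10, 374) = 558382 and P(10, 375) = 561375; 559000 is not s-gonal.
s = 11: P(11, 352) = 556336 and P(11, 353) = 559505; 559000 is not s-gonal.
s = 12: P(12, 334) = 556444 and P(12, 335) = 559785; 559000 is not s-gonal.
Hits: s ∈ {9} → 1.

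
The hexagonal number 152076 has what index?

276

Set n(2n−1) = 152076, giving 2n² − n − 152076 = 0.
So n = (1 + 1103) / 4 = 1104/4 = 276.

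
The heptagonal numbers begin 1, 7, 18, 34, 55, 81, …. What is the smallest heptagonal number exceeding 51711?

Solve n(5n−3)/2 > 51711 for integer n.
The largest n with value ≤ 51711 is 144 (since 51624 ≤ 51711 < 52345), so the first above is n = 145, value 52345.

52345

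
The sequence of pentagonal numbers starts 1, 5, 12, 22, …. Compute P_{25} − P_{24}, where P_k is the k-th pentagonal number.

73

Consecutive pentagonal numbers differ by 3n − 2: here 3·25 − 2 = 73.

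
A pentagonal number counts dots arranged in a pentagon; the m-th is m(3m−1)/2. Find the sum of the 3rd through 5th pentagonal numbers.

Σ i(3i−1)/2 = (3Σi² − Σi) / 2 over i = 3..5.
Σi = 15 − 3 = 12 and Σi² = 55 − 5 = 50.
(3·50 − 1·12) / 2 = 138/2 = 69.

69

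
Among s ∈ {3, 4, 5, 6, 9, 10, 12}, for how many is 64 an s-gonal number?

2

s = 3: P(3, 10) = 55 and P(3, 11) = 66; 64 is not s-gonal.
s = 4: P(4, 8) = 64. ✓
s = 5: P(5, 6) = 51 and P(5, 7) = 70; 64 is not s-gonal.
s = 6: P(6, 5) = 45 and P(6, 6) = 66; 64 is not s-gonal.
s = 9: P(9, 4) = 46 and P(9, 5) = 75; 64 is not s-gonal.
s = 10: P(10, 4) = 52 and P(10, 5) = 85; 64 is not s-gonal.
s = 12: P(12, 4) = 64. ✓
Hits: s ∈ {4, 12} → 2.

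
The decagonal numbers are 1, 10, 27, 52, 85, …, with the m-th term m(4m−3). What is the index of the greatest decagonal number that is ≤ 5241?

36

Solve n(4n−3) ≤ 5241 for integer n.
n = 36 gives 5076 ≤ 5241, while n = 37 gives 5365 > 5241; so the answer is index 36.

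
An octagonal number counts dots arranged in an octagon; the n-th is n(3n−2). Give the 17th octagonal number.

833

The 17th octagonal number is n(3n−2) with n = 17.
17·(3·17 − 2) = 17·49 = 833.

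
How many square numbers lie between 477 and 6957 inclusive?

The n-th square number is n².
Smallest index with value ≥ 477: n = 22 (giving 484).
Largest index with value ≤ 6957: n = 83 (giving 6889).
Indices 22 through 83: 62 terms.

62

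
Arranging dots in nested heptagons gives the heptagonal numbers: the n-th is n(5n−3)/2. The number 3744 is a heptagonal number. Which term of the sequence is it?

Set n(5n−3)/2 = 3744, giving 5n² − 3n − 7488 = 0.
So n = (3 + 387) / 10 = 390/10 = 39.

39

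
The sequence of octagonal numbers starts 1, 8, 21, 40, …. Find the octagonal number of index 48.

The 48th octagonal number is n(3n−2) with n = 48.
48·(3·48 − 2) = 48·142 = 6816.

6816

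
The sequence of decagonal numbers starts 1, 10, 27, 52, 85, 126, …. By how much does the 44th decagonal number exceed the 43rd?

Consecutive decagonal numbers differ by 8n − 7: here 8·44 − 7 = 345.

345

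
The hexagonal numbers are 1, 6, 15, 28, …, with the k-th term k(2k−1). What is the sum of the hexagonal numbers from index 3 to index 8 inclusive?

365

Σ i(2i−1) = 2Σi² − Σi over i = 3..8.
Σi = 36 − 3 = 33 and Σi² = 204 − 5 = 199.
2·199 − 1·33 = 365.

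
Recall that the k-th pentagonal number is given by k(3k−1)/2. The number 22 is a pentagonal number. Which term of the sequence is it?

4

Set n(3n−1)/2 = 22, giving 3n² − n − 44 = 0.
The discriminant is 1 + 24·22 = 529, and √529 = 23.
So n = (1 + 23) / 6 = 24/6 = 4.
Check: 4·(3·4 − 1)/2 = 22. ✓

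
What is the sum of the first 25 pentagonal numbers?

Σ i(3i−1)/2 = (3Σi² − Σi) / 2 over i = 1..25.
Σi = 325 and Σi² = 5525.
(3·5525 − 1·325) / 2 = 16250/2 = 8125.

8125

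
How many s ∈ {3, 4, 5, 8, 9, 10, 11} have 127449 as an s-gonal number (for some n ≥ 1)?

1

s = 3: P(3, 504) = 127260 and P(3, 505) = 127765; 127449 is not s-gonal.
s = 4: P(4, 357) = 127449. ✓
s = 5: P(5, 291) = 126876 and P(5, 292) = 127750; 127449 is not s-gonal.
s = 8: P(8, 206) = 126896 and P(8, 207) = 128133; 127449 is not s-gonal.
s = 9: P(9, 191) = 127206 and P(9, 192) = 128544; 127449 is not s-gonal.
s = 10: P(10, 178) = 126202 and P(10, 179) = 127627; 127449 is not s-gonal.
s = 11: P(11, 168) = 126420 and P(11, 169) = 127933; 127449 is not s-gonal.
Hits: s ∈ {4} → 1.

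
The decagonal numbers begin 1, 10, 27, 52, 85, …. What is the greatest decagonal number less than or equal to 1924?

Solve n(4n−3) ≤ 1924 for integer n.
n = 22 gives 1870 ≤ 1924, while n = 23 gives 2047 > 1924; so the answer is 1870.

1870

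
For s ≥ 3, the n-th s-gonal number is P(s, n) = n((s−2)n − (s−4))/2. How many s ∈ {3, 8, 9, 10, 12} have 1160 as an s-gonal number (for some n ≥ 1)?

s = 3: P(3, 47) = 1128 and P(3, 48) = 1176; 1160 is not s-gonal.
s = 8: P(8, 20) = 1160. ✓
s = 9: P(9, 18) = 1089 and P(9, 19) = 1216; 1160 is not s-gonal.
s = 10: P(10, 17) = 1105 and P(10, 18) = 1242; 1160 is not s-gonal.
s = 12: P(12, 15) = 1065 and P(12, 16) = 1216; 1160 is not s-gonal.
Hits: s ∈ {8} → 1.

1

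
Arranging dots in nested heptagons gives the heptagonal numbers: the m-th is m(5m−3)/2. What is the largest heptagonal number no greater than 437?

Solve n(5n−3)/2 ≤ 437 for integer n.
n = 13 gives 403 ≤ 437, while n = 14 gives 469 > 437; so the answer is 403.

403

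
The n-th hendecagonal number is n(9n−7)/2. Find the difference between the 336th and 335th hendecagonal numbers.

Consecutive hendecagonal numbers differ by 9n − 8: here 9·336 − 8 = 3016.

3016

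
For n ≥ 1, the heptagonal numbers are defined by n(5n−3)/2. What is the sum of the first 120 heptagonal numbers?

1447160

Σ i(5i−3)/2 = (5Σi² − 3Σi) / 2 over i = 1..120.
Σi = 7260 and Σi² = 583220.
(5·583220 − 3·7260) / 2 = 2894320/2 = 1447160.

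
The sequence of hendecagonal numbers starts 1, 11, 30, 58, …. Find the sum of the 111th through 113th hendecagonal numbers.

168177

Σ i(9i−7)/2 = (9Σi² − 7Σi) / 2 over i = 111..113.
Σi = 6441 − 6105 = 336 and Σi² = 487369 − 449735 = 37634.
(9·37634 − 7·336) / 2 = 336354/2 = 168177.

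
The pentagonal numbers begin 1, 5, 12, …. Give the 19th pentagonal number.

The 19th pentagonal number is n(3n−1)/2 with n = 19.
19·(3·19 − 1)/2 = 19·56/2 = 19·28 = 532.

532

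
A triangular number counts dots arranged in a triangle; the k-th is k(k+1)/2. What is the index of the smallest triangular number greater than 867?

42

Solve n(n+1)/2 > 867 for integer n.
The largest n with value ≤ 867 is 41 (since 861 ≤ 867 < 903), so the first above is n = 42, value 903.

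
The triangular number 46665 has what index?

305

Set n(n+1)/2 = 46665, giving n² + n − 93330 = 0.
The discriminant is 1 + 8·46665 = 373321, and √373321 = 611.
So n = (-1 + 611) / 2 = 610/2 = 305.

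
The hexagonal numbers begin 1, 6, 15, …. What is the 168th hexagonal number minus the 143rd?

15525

168·(2·168 − 1) = 56280 and 143·(2·143 − 1) = 40755.
Difference: 56280 − 40755 = 15525.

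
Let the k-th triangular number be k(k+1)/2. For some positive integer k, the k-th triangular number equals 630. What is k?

35

Set n(n+1)/2 = 630, giving n² + n − 1260 = 0.
The discriminant is 1 + 8·630 = 5041, and √5041 = 71.
So n = (-1 + 71) / 2 = 70/2 = 35.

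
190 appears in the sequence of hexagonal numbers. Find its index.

10

Set n(2n−1) = 190, giving 2n² − n − 190 = 0.
The discriminant is 1 + 8·190 = 1521, and √1521 = 39.
So n = (1 + 39) / 4 = 40/4 = 10.
Check: 10·(2·10 − 1) = 190. ✓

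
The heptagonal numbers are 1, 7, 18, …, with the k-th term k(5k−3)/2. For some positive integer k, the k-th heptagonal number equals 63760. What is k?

160

Set n(5n−3)/2 = 63760, giving 5n² − 3n − 127520 = 0.
So n = (3 + 1597) / 10 = 1600/10 = 160.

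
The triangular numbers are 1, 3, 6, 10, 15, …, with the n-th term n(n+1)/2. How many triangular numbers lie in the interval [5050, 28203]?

138

The n-th triangular number is n(n+1)/2.
Smallest index with value ≥ 5050: n = 100 (giving 5050).
Largest index with value ≤ 28203: n = 237 (giving 28203).
Indices 100 through 237: 138 terms.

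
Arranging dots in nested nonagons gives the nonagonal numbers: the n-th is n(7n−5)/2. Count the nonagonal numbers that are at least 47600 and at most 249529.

The n-th nonagonal number is n(7n−5)/2.
Smallest index with value ≥ 47600: n = 117 (giving 47619).
Largest index with value ≤ 249529: n = 267 (giving 248844).
Indices 117 through 267: 151 terms.

151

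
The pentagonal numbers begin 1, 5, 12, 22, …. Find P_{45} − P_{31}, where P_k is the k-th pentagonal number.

1589

45·(3·45 − 1)/2 = 3015 and 31·(3·31 − 1)/2 = 1426.
Difference: 3015 − 1426 = 1589.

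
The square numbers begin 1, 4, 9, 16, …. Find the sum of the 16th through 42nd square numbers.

24345

Σ_{i=16}^{42} i² = 25585 − 1240 = 24345.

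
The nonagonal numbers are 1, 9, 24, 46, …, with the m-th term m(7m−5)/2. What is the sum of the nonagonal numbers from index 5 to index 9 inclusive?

Σ i(7i−5)/2 = (7Σi² − 5Σi) / 2 over i = 5..9.
Σi = 45 − 10 = 35 and Σi² = 285 − 30 = 255.
(7·255 − 5·35) / 2 = 1610/2 = 805.

805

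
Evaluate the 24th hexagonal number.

1128

The 24th hexagonal number is n(2n−1) with n = 24.
24·(2·24 − 1) = 24·47 = 1128.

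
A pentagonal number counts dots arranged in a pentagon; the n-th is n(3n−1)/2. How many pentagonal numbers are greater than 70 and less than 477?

10

The n-th pentagonal number is n(3n−1)/2.
Smallest index with value > 70: n = 8 (giving 92).
Largest index with value < 477: n = 17 (giving 425).
Indices 8 through 17: 10 terms.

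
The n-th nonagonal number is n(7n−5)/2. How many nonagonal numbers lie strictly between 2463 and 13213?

The n-th nonagonal number is n(7n−5)/2.
Smallest index with value > 2463: n = 27 (giving 2484).
Largest index with value < 13213: n = 61 (giving 12871).
Indices 27 through 61: 35 terms.

35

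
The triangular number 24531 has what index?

221

Set n(n+1)/2 = 24531, giving n² + n − 49062 = 0.
The discriminant is 1 + 8·24531 = 196249, and √196249 = 443.
So n = (-1 + 443) / 2 = 442/2 = 221.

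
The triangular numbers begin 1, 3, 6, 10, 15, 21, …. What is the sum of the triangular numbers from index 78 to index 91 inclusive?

50687

Σ i(i+1)/2 = (Σi² + Σi) / 2 over i = 78..91.
Σi = 4186 − 3003 = 1183 and Σi² = 255346 − 155155 = 100191.
(1·100191 + 1·1183) / 2 = 101374/2 = 50687.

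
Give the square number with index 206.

206² = 42436.

42436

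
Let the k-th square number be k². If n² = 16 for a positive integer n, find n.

4

We need n² = 16, so n = √16 = 4.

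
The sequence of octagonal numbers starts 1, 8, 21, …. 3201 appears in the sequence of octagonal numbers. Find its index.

33

Set n(3n−2) = 3201, giving 3n² − 2n − 3201 = 0.
The discriminant is 4 + 12·3201 = 38416, and √38416 = 196.
So n = (2 + 196) / 6 = 198/6 = 33.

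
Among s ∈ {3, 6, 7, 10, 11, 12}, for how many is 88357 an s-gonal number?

1

s = 3: P(3, 419) = 87990 and P(3, 420) = 88410; 88357 is not s-gonal.
s = 6: P(6, 210) = 87990 and P(6, 211) = 88831; 88357 is not s-gonal.
s = 7: P(7, 188) = 88078 and P(7, 189) = 89019; 88357 is not s-gonal.
s = 10: P(10, 149) = 88357. ✓
s = 11: P(11, 140) = 87710 and P(11, 141) = 88971; 88357 is not s-gonal.
s = 12: P(12, 133) = 87913 and P(12, 134) = 89244; 88357 is not s-gonal.
Hits: s ∈ {10} → 1.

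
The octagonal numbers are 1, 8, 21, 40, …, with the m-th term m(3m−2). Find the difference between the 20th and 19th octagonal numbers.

115

Consecutive octagonal numbers differ by 6n − 5: here 6·20 − 5 = 115.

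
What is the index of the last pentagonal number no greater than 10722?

Solve n(3n−1)/2 ≤ 10722 for integer n.
n = 84 gives 10542 ≤ 10722, while n = 85 gives 10795 > 10722; so the answer is index 84.

84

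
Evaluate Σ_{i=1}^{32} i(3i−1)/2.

16896

Σ i(3i−1)/2 = (3Σi² − Σi) / 2 over i = 1..32.
Σi = 528 and Σi² = 11440.
(3·11440 − 1·528) / 2 = 33792/2 = 16896.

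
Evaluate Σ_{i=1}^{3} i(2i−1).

Σ i(2i−1) = 2Σi² − Σi over i = 1..3.
Σi = 6 and Σi² = 14.
2·14 − 1·6 = 22.

22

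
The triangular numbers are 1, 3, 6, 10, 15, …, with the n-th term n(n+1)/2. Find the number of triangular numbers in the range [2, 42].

The n-th triangular number is n(n+1)/2.
Smallest index with value ≥ 2: n = 2 (giving 3).
Largest index with value ≤ 42: n = 8 (giving 36).
Indices 2 through 8: 7 terms.

7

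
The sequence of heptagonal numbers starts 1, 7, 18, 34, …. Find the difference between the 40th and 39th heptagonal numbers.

196

Consecutive heptagonal numbers differ by 5n − 4: here 5·40 − 4 = 196.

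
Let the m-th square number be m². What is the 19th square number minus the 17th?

19² = 361 and 17² = 289.
Difference: 361 − 289 = 72.

72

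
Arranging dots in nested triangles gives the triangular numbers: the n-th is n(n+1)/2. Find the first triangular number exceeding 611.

630

Solve n(n+1)/2 > 611 for integer n.
The largest n with value ≤ 611 is 34 (since 595 ≤ 611 < 630), so the first above is n = 35, value 630.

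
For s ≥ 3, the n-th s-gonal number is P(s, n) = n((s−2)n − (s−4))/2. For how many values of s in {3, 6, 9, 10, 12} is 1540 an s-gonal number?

3

s = 3: P(3, 55) = 1540. ✓
s = 6: P(6, 28) = 1540. ✓
s = 9: P(9, 21) = 1491 and P(9, 22) = 1639; 1540 is not s-gonal.
s = 10: P(10, 20) = 1540. ✓
s = 12: P(12, 17) = 1377 and P(12, 18) = 1548; 1540 is not s-gonal.
Hits: s ∈ {3, 6, 10} → 3.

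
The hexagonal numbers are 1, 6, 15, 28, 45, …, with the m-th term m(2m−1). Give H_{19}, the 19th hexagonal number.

703

The 19th hexagonal number is n(2n−1) with n = 19.
19·(2·19 − 1) = 19·37 = 703.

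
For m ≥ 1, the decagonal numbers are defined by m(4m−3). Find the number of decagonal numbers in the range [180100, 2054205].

The n-th decagonal number is n(4n−3).
Smallest index with value ≥ 180100: n = 213 (giving 180837).
Largest index with value ≤ 2054205: n = 717 (giving 2054205).
Indices 213 through 717: 505 terms.

505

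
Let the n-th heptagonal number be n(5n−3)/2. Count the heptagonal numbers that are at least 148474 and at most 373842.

144

The n-th heptagonal number is n(5n−3)/2.
Smallest index with value ≥ 148474: n = 244 (giving 148474).
Largest index with value ≤ 373842: n = 387 (giving 373842).
Indices 244 through 387: 144 terms.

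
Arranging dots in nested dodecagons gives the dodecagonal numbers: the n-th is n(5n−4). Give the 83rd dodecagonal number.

34113

83·(5·83 − 4) = 83·411 = 34113.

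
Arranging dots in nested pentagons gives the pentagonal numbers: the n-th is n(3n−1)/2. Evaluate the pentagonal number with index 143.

143·(3·143 − 1)/2 = 143·428/2 = 143·214 = 30602.

30602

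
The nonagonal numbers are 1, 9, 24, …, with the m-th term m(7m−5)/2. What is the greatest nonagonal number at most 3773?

Solve n(7n−5)/2 ≤ 3773 for integer n.
n = 33 gives 3729 ≤ 3773, while n = 34 gives 3961 > 3773; so the answer is 3729.

3729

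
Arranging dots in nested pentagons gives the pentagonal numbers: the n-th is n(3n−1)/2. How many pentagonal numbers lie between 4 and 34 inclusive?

The n-th pentagonal number is n(3n−1)/2.
Smallest index with value ≥ 4: n = 2 (giving 5).
Largest index with value ≤ 34: n = 4 (giving 22).
Indices 2 through 4: 3 terms.

3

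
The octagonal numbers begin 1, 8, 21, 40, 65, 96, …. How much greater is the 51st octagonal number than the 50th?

Consecutive octagonal numbers differ by 6n − 5: here 6·51 − 5 = 301.

301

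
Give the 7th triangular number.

The 7th triangular number is n(n+1)/2 with n = 7.
7·8/2 = 56/2 = 28.

28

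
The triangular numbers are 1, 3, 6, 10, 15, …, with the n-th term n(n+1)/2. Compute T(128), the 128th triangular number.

The 128th triangular number is n(n+1)/2 with n = 128.
128·129/2 = 16512/2 = 8256.

8256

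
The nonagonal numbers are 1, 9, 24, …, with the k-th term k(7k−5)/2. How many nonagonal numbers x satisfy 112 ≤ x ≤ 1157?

12

The n-th nonagonal number is n(7n−5)/2.
Smallest index with value ≥ 112: n = 7 (giving 154).
Largest index with value ≤ 1157: n = 18 (giving 1089).
Indices 7 through 18: 12 terms.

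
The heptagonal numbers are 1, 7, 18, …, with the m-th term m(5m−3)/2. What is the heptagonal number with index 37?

3367

The 37th heptagonal number is n(5n−3)/2 with n = 37.
37·(5·37 − 3)/2 = 37·182/2 = 37·91 = 3367.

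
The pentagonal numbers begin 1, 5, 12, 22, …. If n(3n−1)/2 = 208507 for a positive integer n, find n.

373

Set n(3n−1)/2 = 208507, giving 3n² − n − 417014 = 0.
So n = (1 + 2237) / 6 = 2238/6 = 373.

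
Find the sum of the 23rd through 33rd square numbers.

Σ_{i=23}^{33} i² = 12529 − 3795 = 8734.

8734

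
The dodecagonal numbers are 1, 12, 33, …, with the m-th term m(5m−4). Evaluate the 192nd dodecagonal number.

The 192nd dodecagonal number is n(5n−4) with n = 192.
192·(5·192 − 4) = 192·956 = 183552.

183552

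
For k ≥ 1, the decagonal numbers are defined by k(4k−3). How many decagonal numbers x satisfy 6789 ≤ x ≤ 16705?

24

The n-th decagonal number is n(4n−3).
Smallest index with value ≥ 6789: n = 42 (giving 6930).
Largest index with value ≤ 16705: n = 65 (giving 16705).
Indices 42 through 65: 24 terms.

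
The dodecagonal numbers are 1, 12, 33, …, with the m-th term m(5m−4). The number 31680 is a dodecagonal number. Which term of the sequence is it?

Set n(5n−4) = 31680, giving 5n² − 4n − 31680 = 0.
The discriminant is 16 + 20·31680 = 633616, and √633616 = 796.
So n = (4 + 796) / 10 = 800/10 = 80.

80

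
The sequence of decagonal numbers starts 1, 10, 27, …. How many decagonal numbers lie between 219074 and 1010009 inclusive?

The n-th decagonal number is n(4n−3).
Smallest index with value ≥ 219074: n = 235 (giving 220195).
Largest index with value ≤ 1010009: n = 502 (giving 1006510).
Indices 235 through 502: 268 terms.

268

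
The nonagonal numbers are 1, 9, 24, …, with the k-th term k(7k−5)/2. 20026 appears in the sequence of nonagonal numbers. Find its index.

Set n(7n−5)/2 = 20026, giving 7n² − 5n − 40052 = 0.
So n = (5 + 1059) / 14 = 1064/14 = 76.
Check: 76·(7·76 − 5)/2 = 20026. ✓

76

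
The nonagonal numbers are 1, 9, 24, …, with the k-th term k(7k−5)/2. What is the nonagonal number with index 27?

The 27th nonagonal number is n(7n−5)/2 with n = 27.
27·(7·27 − 5)/2 = 27·184/2 = 27·92 = 2484.

2484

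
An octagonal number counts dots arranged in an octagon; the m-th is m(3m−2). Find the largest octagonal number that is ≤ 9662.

9633

Solve n(3n−2) ≤ 9662 for integer n.
n = 57 gives 9633 ≤ 9662, while n = 58 gives 9976 > 9662; so the answer is 9633.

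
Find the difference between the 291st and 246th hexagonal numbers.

48285

291·(2·291 − 1) = 169071 and 246·(2·246 − 1) = 120786.
Difference: 169071 − 120786 = 48285.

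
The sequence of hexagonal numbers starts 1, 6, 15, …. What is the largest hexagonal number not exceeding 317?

276

Solve n(2n−1) ≤ 317 for integer n.
n = 12 gives 276 ≤ 317, while n = 13 gives 325 > 317; so the answer is 276.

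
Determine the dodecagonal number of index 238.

The 238th dodecagonal number is n(5n−4) with n = 238.
238·(5·238 − 4) = 238·1186 = 282268.

282268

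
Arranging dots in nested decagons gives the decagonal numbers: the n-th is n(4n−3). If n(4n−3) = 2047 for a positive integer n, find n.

23

Set n(4n−3) = 2047, giving 4n² − 3n − 2047 = 0.
So n = (3 + 181) / 8 = 184/8 = 23.
Check: 23·(4·23 − 3) = 2047. ✓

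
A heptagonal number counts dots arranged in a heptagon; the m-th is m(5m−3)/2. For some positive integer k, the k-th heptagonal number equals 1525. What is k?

25

Set n(5n−3)/2 = 1525, giving 5n² − 3n − 3050 = 0.
So n = (3 + 247) / 10 = 250/10 = 25.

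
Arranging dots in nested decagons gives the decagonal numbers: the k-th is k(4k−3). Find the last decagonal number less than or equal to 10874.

10660

Solve n(4n−3) ≤ 10874 for integer n.
n = 52 gives 10660 ≤ 10874, while n = 53 gives 11077 > 10874; so the answer is 10660.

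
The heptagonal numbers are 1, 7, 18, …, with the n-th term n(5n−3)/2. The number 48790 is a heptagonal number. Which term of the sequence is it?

140

Set n(5n−3)/2 = 48790, giving 5n² − 3n − 97580 = 0.
The discriminant is 9 + 40·48790 = 1951609, and √1951609 = 1397.
So n = (3 + 1397) / 10 = 1400/10 = 140.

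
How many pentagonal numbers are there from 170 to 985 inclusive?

The n-th pentagonal number is n(3n−1)/2.
Smallest index with value ≥ 170: n = 11 (giving 176).
Largest index with value ≤ 985: n = 25 (giving 925).
Indices 11 through 25: 15 terms.

15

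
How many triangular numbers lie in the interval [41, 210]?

The n-th triangular number is n(n+1)/2.
Smallest index with value ≥ 41: n = 9 (giving 45).
Largest index with value ≤ 210: n = 20 (giving 210).
Indices 9 through 20: 12 terms.

12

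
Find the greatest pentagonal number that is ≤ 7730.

7526

Solve n(3n−1)/2 ≤ 7730 for integer n.
n = 71 gives 7526 ≤ 7730, while n = 72 gives 7740 > 7730; so the answer is 7526.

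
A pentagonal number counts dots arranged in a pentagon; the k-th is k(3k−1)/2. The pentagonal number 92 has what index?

8

Set n(3n−1)/2 = 92, giving 3n² − n − 184 = 0.
The discriminant is 1 + 24·92 = 2209, and √2209 = 47.
So n = (1 + 47) / 6 = 48/6 = 8.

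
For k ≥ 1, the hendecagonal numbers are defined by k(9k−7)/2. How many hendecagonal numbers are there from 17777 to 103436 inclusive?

The n-th hendecagonal number is n(9n−7)/2.
Smallest index with value ≥ 17777: n = 64 (giving 18208).
Largest index with value ≤ 103436: n = 152 (giving 103436).
Indices 64 through 152: 89 terms.

89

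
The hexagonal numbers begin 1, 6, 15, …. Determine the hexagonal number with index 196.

196·(2·196 − 1) = 196·391 = 76636.

76636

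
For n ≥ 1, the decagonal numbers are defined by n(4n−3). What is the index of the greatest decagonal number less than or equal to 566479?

376

Solve n(4n−3) ≤ 566479 for integer n.
n = 376 gives 564376 ≤ 566479, while n = 377 gives 567385 > 566479; so the answer is index 376.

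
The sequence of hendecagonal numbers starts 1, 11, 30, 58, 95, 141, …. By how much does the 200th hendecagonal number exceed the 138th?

200·(9·200 − 7)/2 = 179300 and 138·(9·138 − 7)/2 = 85215.
Difference: 179300 − 85215 = 94085.

94085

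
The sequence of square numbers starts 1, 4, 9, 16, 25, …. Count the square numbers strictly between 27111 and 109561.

The n-th square number is n².
Smallest index with value > 27111: n = 165 (giving 27225).
Largest index with value < 109561: n = 330 (giving 108900).
Indices 165 through 330: 166 terms.

166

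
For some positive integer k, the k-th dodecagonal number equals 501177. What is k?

317

Set n(5n−4) = 501177, giving 5n² − 4n − 501177 = 0.
The discriminant is 16 + 20·501177 = 10023556, and √10023556 = 3166.
So n = (4 + 3166) / 10 = 3170/10 = 317.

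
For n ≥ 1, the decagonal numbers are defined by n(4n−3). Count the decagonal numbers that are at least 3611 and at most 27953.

53

The n-th decagonal number is n(4n−3).
Smallest index with value ≥ 3611: n = 31 (giving 3751).
Largest index with value ≤ 27953: n = 83 (giving 27307).
Indices 31 through 83: 53 terms.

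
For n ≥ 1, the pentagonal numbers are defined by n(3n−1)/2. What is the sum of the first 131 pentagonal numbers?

Σ i(3i−1)/2 = (3Σi² − Σi) / 2 over i = 1..131.
Σi = 8646 and Σi² = 757966.
(3·757966 − 1·8646) / 2 = 2265252/2 = 1132626.

1132626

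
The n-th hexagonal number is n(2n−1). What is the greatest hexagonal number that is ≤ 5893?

5778

Solve n(2n−1) ≤ 5893 for integer n.
n = 54 gives 5778 ≤ 5893, while n = 55 gives 5995 > 5893; so the answer is 5778.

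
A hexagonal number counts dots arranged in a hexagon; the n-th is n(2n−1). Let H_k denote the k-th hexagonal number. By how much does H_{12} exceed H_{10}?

86

12·(2·12 − 1) = 276 and 10·(2·10 − 1) = 190.
Difference: 276 − 190 = 86.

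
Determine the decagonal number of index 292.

The 292nd decagonal number is n(4n−3) with n = 292.
292·(4·292 − 3) = 292·1165 = 340180.

340180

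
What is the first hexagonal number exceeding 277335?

277885

Solve n(2n−1) > 277335 for integer n.
The largest n with value ≤ 277335 is 372 (since 276396 ≤ 277335 < 277885), so the first above is n = 373, value 277885.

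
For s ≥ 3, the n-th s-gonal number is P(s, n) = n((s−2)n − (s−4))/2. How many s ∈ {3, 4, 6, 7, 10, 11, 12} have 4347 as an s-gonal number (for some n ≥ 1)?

s = 3: P(3, 92) = 4278 and P(3, 93) = 4371; 4347 is not s-gonal.
s = 4: P(4, 65) = 4225 and P(4, 66) = 4356; 4347 is not s-gonal.
s = 6: P(6, 46) = 4186 and P(6, 47) = 4371; 4347 is not s-gonal.
s = 7: P(7, 42) = 4347. ✓
s = 10: P(10, 33) = 4257 and P(10, 34) = 4522; 4347 is not s-gonal.
s = 11: P(11, 31) = 4216 and P(11, 32) = 4496; 4347 is not s-gonal.
s = 12: P(12, 29) = 4089 and P(12, 30) = 4380; 4347 is not s-gonal.
Hits: s ∈ {7} → 1.

1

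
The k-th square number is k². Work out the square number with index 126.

The 126th square number is n² with n = 126.
126² = 15876.

15876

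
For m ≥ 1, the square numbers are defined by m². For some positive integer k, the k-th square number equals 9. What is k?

3

We need n² = 9, so n = √9 = 3.
Check: 3² = 9. ✓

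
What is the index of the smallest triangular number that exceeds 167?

Solve n(n+1)/2 > 167 for integer n.
The largest n with value ≤ 167 is 17 (since 153 ≤ 167 < 171), so the first above is n = 18, value 171.

18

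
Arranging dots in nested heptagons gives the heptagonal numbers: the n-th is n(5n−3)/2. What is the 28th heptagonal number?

1918

28·(5·28 − 3)/2 = 28·137/2 = 1918.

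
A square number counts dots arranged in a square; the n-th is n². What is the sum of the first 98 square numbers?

Σ_{i=1}^{98} i² = 98·99·197/6 = 318549.

318549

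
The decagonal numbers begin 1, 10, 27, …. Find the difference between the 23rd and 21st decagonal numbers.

23·(4·23 − 3) = 2047 and 21·(4·21 − 3) = 1701.
Difference: 2047 − 1701 = 346.

346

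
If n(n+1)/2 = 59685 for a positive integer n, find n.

345

Set n(n+1)/2 = 59685, giving n² + n − 119370 = 0.
The discriminant is 1 + 8·59685 = 477481, and √477481 = 691.
So n = (-1 + 691) / 2 = 690/2 = 345.
Check: 345·346/2 = 59685. ✓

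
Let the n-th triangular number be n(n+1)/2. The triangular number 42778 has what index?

292

Set n(n+1)/2 = 42778, giving n² + n − 85556 = 0.
The discriminant is 1 + 8·42778 = 342225, and √342225 = 585.
So n = (-1 + 585) / 2 = 584/2 = 292.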